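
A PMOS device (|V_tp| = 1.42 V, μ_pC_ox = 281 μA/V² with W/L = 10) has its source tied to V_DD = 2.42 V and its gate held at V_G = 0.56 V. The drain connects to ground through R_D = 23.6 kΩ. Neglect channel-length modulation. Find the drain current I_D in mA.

V_SG = V_DD − V_G = 2.42 − 0.56 = 1.86 V, so V_ov = 1.86 − 1.42 = 0.44 V.
k_p = μ_pC_ox · (W/L) = 2.81 mA/V².
Assume saturation: I_D = ½ k_p V_ov² = 0.5 × 2.81 × 0.44² = 0.272 mA, giving V_SD = V_DD − I_D R_D = 2.42 − 0.272 × 23.6 = -4 V.
But -4 V < V_ov = 0.44 V, so the device is actually in triode.
In triode I_D = k_p[V_ov V_SD − ½ V_SD²] and I_D = (V_DD − V_SD)/R_D. Equating: 33.2 V_SD² − 30.18 V_SD + 2.42 = 0, giving V_SD = 0.0889 V (the root below V_ov).
I_D = (2.42 − 0.0889) / 23.6 = 0.0988 mA.

I_D = 0.0988 mA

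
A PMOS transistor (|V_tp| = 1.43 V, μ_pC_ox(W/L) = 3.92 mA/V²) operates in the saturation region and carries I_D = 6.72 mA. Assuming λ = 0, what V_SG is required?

V_SG = 3.28 V

In saturation I_D = ½ k_p (V_SG − |V_tp|)², so V_SG − |V_tp| = √(2 I_D / k_p) = √(2 × 6.72 / 3.92) = 1.85 V.
V_SG = 1.43 + 1.85 = 3.28 V.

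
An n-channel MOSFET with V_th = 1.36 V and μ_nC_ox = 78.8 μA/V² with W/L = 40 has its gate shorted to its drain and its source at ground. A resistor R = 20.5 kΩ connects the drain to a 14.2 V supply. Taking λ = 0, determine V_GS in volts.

V_GS = 1.98 V

With gate tied to drain, V_GS = V_DS ≥ V_GS − V_th, so the device is in saturation.
k_n = μ_nC_ox · (W/L) = 3.152 mA/V².
KCL at the drain: ½ k_n (V_GS − V_th)² = (V_DD − V_GS)/R.
Let x = V_GS − 1.36. Then 32.3 x² + x − 12.84 = 0, giving x = 0.615 V (positive root), so V_GS = 1.98 V.
I_D = (V_DD − V_GS)/R = (14.2 − 1.98) / 20.5 = 0.596 mA.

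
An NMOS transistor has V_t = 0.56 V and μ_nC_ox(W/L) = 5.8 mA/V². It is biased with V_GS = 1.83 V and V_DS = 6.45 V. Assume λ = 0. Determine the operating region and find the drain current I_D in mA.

Saturation; I_D = 4.68 mA

V_ov = V_GS − V_t = 1.83 − 0.56 = 1.27 V.
Since V_DS = 6.45 V ≥ V_ov = 1.27 V, the device is in saturation.
I_D = ½ k_n V_ov² = 0.5 × 5.8 × 1.27² = 4.68 mA.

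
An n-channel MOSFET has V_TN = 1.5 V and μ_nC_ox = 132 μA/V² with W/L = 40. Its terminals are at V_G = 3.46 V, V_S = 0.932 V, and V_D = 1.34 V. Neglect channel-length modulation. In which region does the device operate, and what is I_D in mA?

Triode; I_D = 1.78 mA

V_GS = V_G − V_S = 3.46 − 0.932 = 2.53 V; V_DS = V_D − V_S = 1.34 − 0.932 = 0.408 V.
k_n = μ_nC_ox · (W/L) = 5.28 mA/V².
V_ov = V_GS − V_TN = 2.53 − 1.5 = 1.03 V.
Since V_DS = 0.408 V < V_ov = 1.03 V, the device is in the triode region.
I_D = k_n [V_ov · V_DS − ½ V_DS²] = 5.28 × [1.03 × 0.408 − 0.5 × 0.408²] = 1.78 mA.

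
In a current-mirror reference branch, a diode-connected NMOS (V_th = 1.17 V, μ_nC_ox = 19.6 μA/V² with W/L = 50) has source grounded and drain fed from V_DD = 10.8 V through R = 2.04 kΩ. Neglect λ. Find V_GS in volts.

V_GS = 3.81 V

With gate tied to drain, V_GS = V_DS ≥ V_GS − V_th, so the device is in saturation.
k_n = μ_nC_ox · (W/L) = 0.98 mA/V².
KCL at the drain: ½ k_n (V_GS − V_th)² = (V_DD − V_GS)/R.
Let x = V_GS − 1.17. Then 1 x² + x − 9.63 = 0, giving x = 2.64 V (positive root), so V_GS = 3.81 V.
I_D = (V_DD − V_GS)/R = (10.8 − 3.81) / 2.04 = 3.42 mA.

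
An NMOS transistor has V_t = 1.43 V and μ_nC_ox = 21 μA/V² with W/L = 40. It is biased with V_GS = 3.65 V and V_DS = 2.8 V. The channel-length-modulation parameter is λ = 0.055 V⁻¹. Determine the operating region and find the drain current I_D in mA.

k_n = μ_nC_ox · (W/L) = 0.84 mA/V².
V_ov = V_GS − V_t = 3.65 − 1.43 = 2.22 V.
Since V_DS = 2.8 V ≥ V_ov = 2.22 V, the device is in saturation.
I_D = ½ k_n V_ov² (1 + λ V_DS) = 0.5 × 0.84 × 2.22² × (1 + 0.055 × 2.8) = 2.39 mA.

Saturation; I_D = 2.39 mA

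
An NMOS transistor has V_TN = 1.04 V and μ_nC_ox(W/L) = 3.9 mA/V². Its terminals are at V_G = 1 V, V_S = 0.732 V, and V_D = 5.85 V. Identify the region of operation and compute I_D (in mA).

Cutoff; I_D = 0 mA

V_GS = V_G − V_S = 1 − 0.732 = 0.268 V; V_DS = V_D − V_S = 5.85 − 0.732 = 5.12 V.
V_GS = 0.268 V < V_TN = 1.04 V, so the transistor is in cutoff.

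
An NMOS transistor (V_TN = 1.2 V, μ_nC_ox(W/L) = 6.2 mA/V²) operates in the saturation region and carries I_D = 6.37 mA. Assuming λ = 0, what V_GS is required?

V_GS = 2.63 V

In saturation I_D = ½ k_n (V_GS − V_TN)², so V_GS − V_TN = √(2 I_D / k_n) = √(2 × 6.37 / 6.2) = 1.43 V.
V_GS = 1.2 + 1.43 = 2.63 V.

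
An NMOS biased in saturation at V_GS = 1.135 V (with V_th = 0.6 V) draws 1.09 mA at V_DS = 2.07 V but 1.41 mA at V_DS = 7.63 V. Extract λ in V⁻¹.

λ = 0.0593 V⁻¹

With V_GS fixed, I_D ∝ (1 + λ V_DS) in saturation, so I_D2/I_D1 = (1 + λ V_DS2)/(1 + λ V_DS1).
1.41/1.09 = 1.294 = (1 + 7.63 λ)/(1 + 2.07 λ).
Solving: λ (I_D1 V_DS2 − I_D2 V_DS1) = I_D2 − I_D1, so λ = (1.41 − 1.09) / (1.09 × 7.63 − 1.41 × 2.07) = 0.32 / 5.4 = 0.0593 V⁻¹.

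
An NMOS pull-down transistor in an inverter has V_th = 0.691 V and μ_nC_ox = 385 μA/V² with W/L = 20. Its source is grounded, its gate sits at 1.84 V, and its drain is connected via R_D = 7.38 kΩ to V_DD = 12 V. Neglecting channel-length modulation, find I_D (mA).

I_D = 1.60 mA

V_GS = V_G = 1.84 V, so V_ov = 1.84 − 0.691 = 1.15 V.
k_n = μ_nC_ox · (W/L) = 7.7 mA/V².
Assume saturation: I_D = ½ k_n V_ov² = 0.5 × 7.7 × 1.15² = 5.08 mA, giving V_DS = V_DD − I_D R_D = 12 − 5.08 × 7.38 = -25.5 V.
But -25.5 V < V_ov = 1.15 V, so the device is actually in triode.
In triode I_D = k_n[V_ov V_DS − ½ V_DS²] and I_D = (V_DD − V_DS)/R_D. Equating: 28.4 V_DS² − 66.29 V_DS + 12 = 0, giving V_DS = 0.198 V (the root below V_ov).
I_D = (12 − 0.198) / 7.38 = 1.6 mA.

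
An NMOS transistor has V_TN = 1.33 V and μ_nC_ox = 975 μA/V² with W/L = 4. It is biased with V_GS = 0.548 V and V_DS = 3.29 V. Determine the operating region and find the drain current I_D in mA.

Cutoff; I_D = 0 mA

V_GS = 0.548 V < V_TN = 1.33 V, so the transistor is in cutoff.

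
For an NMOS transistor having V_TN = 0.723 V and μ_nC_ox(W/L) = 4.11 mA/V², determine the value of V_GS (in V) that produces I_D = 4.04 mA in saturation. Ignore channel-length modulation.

V_GS = 2.13 V

In saturation I_D = ½ k_n (V_GS − V_TN)², so V_GS − V_TN = √(2 I_D / k_n) = √(2 × 4.04 / 4.11) = 1.4 V.
V_GS = 0.723 + 1.4 = 2.13 V.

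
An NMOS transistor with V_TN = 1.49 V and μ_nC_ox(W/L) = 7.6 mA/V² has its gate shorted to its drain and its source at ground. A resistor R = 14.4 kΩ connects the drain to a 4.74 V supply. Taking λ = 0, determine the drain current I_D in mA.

With gate tied to drain, V_GS = V_DS ≥ V_GS − V_TN, so the device is in saturation.
KCL at the drain: ½ k_n (V_GS − V_TN)² = (V_DD − V_GS)/R.
Let x = V_GS − 1.49. Then 54.7 x² + x − 3.25 = 0, giving x = 0.235 V (positive root), so V_GS = 1.72 V.
I_D = (V_DD − V_GS)/R = (4.74 − 1.72) / 14.4 = 0.209 mA.

I_D = 0.209 mA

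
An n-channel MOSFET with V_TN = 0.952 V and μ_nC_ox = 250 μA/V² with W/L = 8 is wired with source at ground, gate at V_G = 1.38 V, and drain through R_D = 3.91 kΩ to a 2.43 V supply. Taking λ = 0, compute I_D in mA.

V_GS = V_G = 1.38 V, so V_ov = 1.38 − 0.952 = 0.428 V.
k_n = μ_nC_ox · (W/L) = 2 mA/V².
Assume saturation: I_D = ½ k_n V_ov² = 0.5 × 2 × 0.428² = 0.183 mA, giving V_DS = V_DD − I_D R_D = 2.43 − 0.183 × 3.91 = 1.71 V.
V_DS = 1.71 V ≥ V_ov = 0.428 V, confirming saturation.

I_D = 0.183 mA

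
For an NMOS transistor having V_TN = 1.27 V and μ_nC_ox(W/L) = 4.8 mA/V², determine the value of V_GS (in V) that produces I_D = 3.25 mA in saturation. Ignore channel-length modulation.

In saturation I_D = ½ k_n (V_GS − V_TN)², so V_GS − V_TN = √(2 I_D / k_n) = √(2 × 3.25 / 4.8) = 1.16 V.
V_GS = 1.27 + 1.16 = 2.43 V.

V_GS = 2.43 V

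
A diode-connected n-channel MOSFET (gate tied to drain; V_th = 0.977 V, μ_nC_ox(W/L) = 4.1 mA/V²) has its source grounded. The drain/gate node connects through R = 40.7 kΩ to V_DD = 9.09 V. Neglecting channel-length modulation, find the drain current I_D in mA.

I_D = 0.192 mA

With gate tied to drain, V_GS = V_DS ≥ V_GS − V_th, so the device is in saturation.
KCL at the drain: ½ k_n (V_GS − V_th)² = (V_DD − V_GS)/R.
Let x = V_GS − 0.977. Then 83.4 x² + x − 8.113 = 0, giving x = 0.306 V (positive root), so V_GS = 1.28 V.
I_D = (V_DD − V_GS)/R = (9.09 − 1.28) / 40.7 = 0.192 mA.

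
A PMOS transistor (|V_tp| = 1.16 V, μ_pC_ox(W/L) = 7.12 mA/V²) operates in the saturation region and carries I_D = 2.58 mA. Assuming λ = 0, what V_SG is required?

V_SG = 2.01 V

In saturation I_D = ½ k_p (V_SG − |V_tp|)², so V_SG − |V_tp| = √(2 I_D / k_p) = √(2 × 2.58 / 7.12) = 0.851 V.
V_SG = 1.16 + 0.851 = 2.01 V.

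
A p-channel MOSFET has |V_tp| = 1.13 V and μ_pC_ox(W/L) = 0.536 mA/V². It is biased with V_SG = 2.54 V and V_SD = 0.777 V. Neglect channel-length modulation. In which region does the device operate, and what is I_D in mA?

V_ov = V_SG − |V_tp| = 2.54 − 1.13 = 1.41 V.
Since V_SD = 0.777 V < V_ov = 1.41 V, the device is in the triode region.
I_D = k_p [V_ov · V_SD − ½ V_SD²] = 0.536 × [1.41 × 0.777 − 0.5 × 0.777²] = 0.425 mA.

Triode; I_D = 0.425 mA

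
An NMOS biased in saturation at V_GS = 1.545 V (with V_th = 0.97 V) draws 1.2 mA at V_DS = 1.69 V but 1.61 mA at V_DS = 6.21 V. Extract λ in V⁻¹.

λ = 0.0867 V⁻¹

With V_GS fixed, I_D ∝ (1 + λ V_DS) in saturation, so I_D2/I_D1 = (1 + λ V_DS2)/(1 + λ V_DS1).
1.61/1.2 = 1.342 = (1 + 6.21 λ)/(1 + 1.69 λ).
Solving: λ (I_D1 V_DS2 − I_D2 V_DS1) = I_D2 − I_D1, so λ = (1.61 − 1.2) / (1.2 × 6.21 − 1.61 × 1.69) = 0.41 / 4.73 = 0.0867 V⁻¹.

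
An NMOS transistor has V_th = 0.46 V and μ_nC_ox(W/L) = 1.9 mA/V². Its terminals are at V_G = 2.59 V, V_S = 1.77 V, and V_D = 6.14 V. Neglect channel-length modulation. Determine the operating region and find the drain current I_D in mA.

V_GS = V_G − V_S = 2.59 − 1.77 = 0.82 V; V_DS = V_D − V_S = 6.14 − 1.77 = 4.37 V.
V_ov = V_GS − V_th = 0.82 − 0.46 = 0.36 V.
Since V_DS = 4.37 V ≥ V_ov = 0.36 V, the device is in saturation.
I_D = ½ k_n V_ov² = 0.5 × 1.9 × 0.36² = 0.123 mA.

Saturation; I_D = 0.123 mA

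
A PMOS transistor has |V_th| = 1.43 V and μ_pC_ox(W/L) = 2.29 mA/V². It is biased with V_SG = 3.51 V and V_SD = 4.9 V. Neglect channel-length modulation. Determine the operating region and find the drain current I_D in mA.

V_ov = V_SG − |V_th| = 3.51 − 1.43 = 2.08 V.
Since V_SD = 4.9 V ≥ V_ov = 2.08 V, the device is in saturation.
I_D = ½ k_p V_ov² = 0.5 × 2.29 × 2.08² = 4.95 mA.

Saturation; I_D = 4.95 mA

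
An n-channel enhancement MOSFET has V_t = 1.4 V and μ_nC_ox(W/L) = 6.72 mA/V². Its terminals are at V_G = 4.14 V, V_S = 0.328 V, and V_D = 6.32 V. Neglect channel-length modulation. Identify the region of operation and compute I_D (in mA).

Saturation; I_D = 19.5 mA

V_GS = V_G − V_S = 4.14 − 0.328 = 3.81 V; V_DS = V_D − V_S = 6.32 − 0.328 = 5.99 V.
V_ov = V_GS − V_t = 3.81 − 1.4 = 2.41 V.
Since V_DS = 5.99 V ≥ V_ov = 2.41 V, the device is in saturation.
I_D = ½ k_n V_ov² = 0.5 × 6.72 × 2.41² = 19.5 mA.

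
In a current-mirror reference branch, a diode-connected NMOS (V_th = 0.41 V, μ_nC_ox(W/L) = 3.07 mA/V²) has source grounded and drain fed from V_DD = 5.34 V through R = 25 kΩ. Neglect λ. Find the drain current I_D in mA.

I_D = 0.183 mA

With gate tied to drain, V_GS = V_DS ≥ V_GS − V_th, so the device is in saturation.
KCL at the drain: ½ k_n (V_GS − V_th)² = (V_DD − V_GS)/R.
Let x = V_GS − 0.41. Then 38.4 x² + x − 4.93 = 0, giving x = 0.346 V (positive root), so V_GS = 0.756 V.
I_D = (V_DD − V_GS)/R = (5.34 − 0.756) / 25 = 0.183 mA.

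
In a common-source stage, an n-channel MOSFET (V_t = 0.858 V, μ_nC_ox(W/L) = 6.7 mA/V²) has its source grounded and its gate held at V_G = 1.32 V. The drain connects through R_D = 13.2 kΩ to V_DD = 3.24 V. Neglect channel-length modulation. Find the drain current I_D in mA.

I_D = 0.239 mA

V_GS = V_G = 1.32 V, so V_ov = 1.32 − 0.858 = 0.462 V.
Assume saturation: I_D = ½ k_n V_ov² = 0.5 × 6.7 × 0.462² = 0.715 mA, giving V_DS = V_DD − I_D R_D = 3.24 − 0.715 × 13.2 = -6.2 V.
But -6.2 V < V_ov = 0.462 V, so the device is actually in triode.
In triode I_D = k_n[V_ov V_DS − ½ V_DS²] and I_D = (V_DD − V_DS)/R_D. Equating: 44.2 V_DS² − 41.86 V_DS + 3.24 = 0, giving V_DS = 0.085 V (the root below V_ov).
I_D = (3.24 − 0.085) / 13.2 = 0.239 mA.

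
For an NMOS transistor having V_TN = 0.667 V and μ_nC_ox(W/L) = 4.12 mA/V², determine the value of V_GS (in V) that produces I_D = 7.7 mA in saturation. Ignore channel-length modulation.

V_GS = 2.60 V

In saturation I_D = ½ k_n (V_GS − V_TN)², so V_GS − V_TN = √(2 I_D / k_n) = √(2 × 7.7 / 4.12) = 1.93 V.
V_GS = 0.667 + 1.93 = 2.6 V.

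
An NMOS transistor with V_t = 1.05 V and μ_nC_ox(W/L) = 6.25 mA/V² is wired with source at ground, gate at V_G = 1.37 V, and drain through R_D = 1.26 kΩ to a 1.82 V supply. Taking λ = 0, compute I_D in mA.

V_GS = V_G = 1.37 V, so V_ov = 1.37 − 1.05 = 0.32 V.
Assume saturation: I_D = ½ k_n V_ov² = 0.5 × 6.25 × 0.32² = 0.32 mA, giving V_DS = V_DD − I_D R_D = 1.82 − 0.32 × 1.26 = 1.42 V.
V_DS = 1.42 V ≥ V_ov = 0.32 V, confirming saturation.

I_D = 0.320 mA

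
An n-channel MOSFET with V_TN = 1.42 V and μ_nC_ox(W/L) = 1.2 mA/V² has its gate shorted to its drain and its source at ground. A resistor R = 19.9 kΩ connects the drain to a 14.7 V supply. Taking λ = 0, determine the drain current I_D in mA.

I_D = 0.616 mA

With gate tied to drain, V_GS = V_DS ≥ V_GS − V_TN, so the device is in saturation.
KCL at the drain: ½ k_n (V_GS − V_TN)² = (V_DD − V_GS)/R.
Let x = V_GS − 1.42. Then 11.9 x² + x − 13.28 = 0, giving x = 1.01 V (positive root), so V_GS = 2.43 V.
I_D = (V_DD − V_GS)/R = (14.7 − 2.43) / 19.9 = 0.616 mA.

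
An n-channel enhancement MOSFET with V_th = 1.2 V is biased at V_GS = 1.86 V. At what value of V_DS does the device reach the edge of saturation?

The boundary between triode and saturation is V_DS = V_GS − V_th = V_ov.
V_ov = 1.86 − 1.2 = 0.66 V.

V_DS,sat = 0.660 V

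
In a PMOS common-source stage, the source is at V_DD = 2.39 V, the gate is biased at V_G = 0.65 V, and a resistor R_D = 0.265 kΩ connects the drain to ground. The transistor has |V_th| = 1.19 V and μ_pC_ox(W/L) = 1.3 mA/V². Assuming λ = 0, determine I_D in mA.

I_D = 0.197 mA

V_SG = V_DD − V_G = 2.39 − 0.65 = 1.74 V, so V_ov = 1.74 − 1.19 = 0.55 V.
Assume saturation: I_D = ½ k_p V_ov² = 0.5 × 1.3 × 0.55² = 0.197 mA, giving V_SD = V_DD − I_D R_D = 2.39 − 0.197 × 0.265 = 2.34 V.
V_SD = 2.34 V ≥ V_ov = 0.55 V, confirming saturation.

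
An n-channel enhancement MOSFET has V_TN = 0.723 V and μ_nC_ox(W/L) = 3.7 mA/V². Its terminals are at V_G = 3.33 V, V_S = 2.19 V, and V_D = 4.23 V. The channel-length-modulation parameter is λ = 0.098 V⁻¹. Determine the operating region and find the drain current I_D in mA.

V_GS = V_G − V_S = 3.33 − 2.19 = 1.14 V; V_DS = V_D − V_S = 4.23 − 2.19 = 2.04 V.
V_ov = V_GS − V_TN = 1.14 − 0.723 = 0.417 V.
Since V_DS = 2.04 V ≥ V_ov = 0.417 V, the device is in saturation.
I_D = ½ k_n V_ov² (1 + λ V_DS) = 0.5 × 3.7 × 0.417² × (1 + 0.098 × 2.04) = 0.386 mA.

Saturation; I_D = 0.386 mA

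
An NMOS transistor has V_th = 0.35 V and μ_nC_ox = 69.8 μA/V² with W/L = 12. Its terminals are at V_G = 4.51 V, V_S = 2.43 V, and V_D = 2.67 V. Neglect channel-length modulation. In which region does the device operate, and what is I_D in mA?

Triode; I_D = 0.324 mA

V_GS = V_G − V_S = 4.51 − 2.43 = 2.08 V; V_DS = V_D − V_S = 2.67 − 2.43 = 0.24 V.
k_n = μ_nC_ox · (W/L) = 0.8376 mA/V².
V_ov = V_GS − V_th = 2.08 − 0.35 = 1.73 V.
Since V_DS = 0.24 V < V_ov = 1.73 V, the device is in the triode region.
I_D = k_n [V_ov · V_DS − ½ V_DS²] = 0.8376 × [1.73 × 0.24 − 0.5 × 0.24²] = 0.324 mA.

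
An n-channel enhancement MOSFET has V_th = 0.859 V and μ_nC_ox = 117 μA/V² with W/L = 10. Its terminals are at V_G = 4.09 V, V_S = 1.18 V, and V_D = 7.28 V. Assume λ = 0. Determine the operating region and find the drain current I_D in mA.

V_GS = V_G − V_S = 4.09 − 1.18 = 2.91 V; V_DS = V_D − V_S = 7.28 − 1.18 = 6.1 V.
k_n = μ_nC_ox · (W/L) = 1.17 mA/V².
V_ov = V_GS − V_th = 2.91 − 0.859 = 2.05 V.
Since V_DS = 6.1 V ≥ V_ov = 2.05 V, the device is in saturation.
I_D = ½ k_n V_ov² = 0.5 × 1.17 × 2.05² = 2.46 mA.

Saturation; I_D = 2.46 mA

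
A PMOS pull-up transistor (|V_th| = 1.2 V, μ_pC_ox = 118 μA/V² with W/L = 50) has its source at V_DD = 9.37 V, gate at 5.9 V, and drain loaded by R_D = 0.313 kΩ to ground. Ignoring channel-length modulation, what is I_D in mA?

I_D = 15.2 mA

V_SG = V_DD − V_G = 9.37 − 5.9 = 3.47 V, so V_ov = 3.47 − 1.2 = 2.27 V.
k_p = μ_pC_ox · (W/L) = 5.9 mA/V².
Assume saturation: I_D = ½ k_p V_ov² = 0.5 × 5.9 × 2.27² = 15.2 mA, giving V_SD = V_DD − I_D R_D = 9.37 − 15.2 × 0.313 = 4.61 V.
V_SD = 4.61 V ≥ V_ov = 2.27 V, confirming saturation.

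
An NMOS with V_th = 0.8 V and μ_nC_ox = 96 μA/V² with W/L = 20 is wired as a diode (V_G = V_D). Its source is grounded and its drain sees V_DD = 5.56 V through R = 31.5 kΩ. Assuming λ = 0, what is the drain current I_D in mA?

With gate tied to drain, V_GS = V_DS ≥ V_GS − V_th, so the device is in saturation.
k_n = μ_nC_ox · (W/L) = 1.92 mA/V².
KCL at the drain: ½ k_n (V_GS − V_th)² = (V_DD − V_GS)/R.
Let x = V_GS − 0.8. Then 30.2 x² + x − 4.76 = 0, giving x = 0.381 V (positive root), so V_GS = 1.18 V.
I_D = (V_DD − V_GS)/R = (5.56 − 1.18) / 31.5 = 0.139 mA.

I_D = 0.139 mA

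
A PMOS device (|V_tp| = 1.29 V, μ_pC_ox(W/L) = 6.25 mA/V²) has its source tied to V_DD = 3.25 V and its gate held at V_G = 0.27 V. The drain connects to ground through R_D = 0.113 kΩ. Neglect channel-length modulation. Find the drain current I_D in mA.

I_D = 8.93 mA

V_SG = V_DD − V_G = 3.25 − 0.27 = 2.98 V, so V_ov = 2.98 − 1.29 = 1.69 V.
Assume saturation: I_D = ½ k_p V_ov² = 0.5 × 6.25 × 1.69² = 8.93 mA, giving V_SD = V_DD − I_D R_D = 3.25 − 8.93 × 0.113 = 2.24 V.
V_SD = 2.24 V ≥ V_ov = 1.69 V, confirming saturation.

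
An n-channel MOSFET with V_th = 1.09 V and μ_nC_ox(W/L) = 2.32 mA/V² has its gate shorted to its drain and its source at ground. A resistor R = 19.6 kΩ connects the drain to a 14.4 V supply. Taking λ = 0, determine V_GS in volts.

V_GS = 1.83 V

With gate tied to drain, V_GS = V_DS ≥ V_GS − V_th, so the device is in saturation.
KCL at the drain: ½ k_n (V_GS − V_th)² = (V_DD − V_GS)/R.
Let x = V_GS − 1.09. Then 22.7 x² + x − 13.31 = 0, giving x = 0.743 V (positive root), so V_GS = 1.83 V.
I_D = (V_DD − V_GS)/R = (14.4 − 1.83) / 19.6 = 0.641 mA.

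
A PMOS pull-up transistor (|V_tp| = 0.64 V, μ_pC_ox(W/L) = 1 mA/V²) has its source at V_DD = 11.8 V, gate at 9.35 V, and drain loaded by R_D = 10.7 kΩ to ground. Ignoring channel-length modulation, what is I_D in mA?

V_SG = V_DD − V_G = 11.8 − 9.35 = 2.45 V, so V_ov = 2.45 − 0.64 = 1.81 V.
Assume saturation: I_D = ½ k_p V_ov² = 0.5 × 1 × 1.81² = 1.64 mA, giving V_SD = V_DD − I_D R_D = 11.8 − 1.64 × 10.7 = -5.73 V.
But -5.73 V < V_ov = 1.81 V, so the device is actually in triode.
In triode I_D = k_p[V_ov V_SD − ½ V_SD²] and I_D = (V_DD − V_SD)/R_D. Equating: 5.35 V_SD² − 20.37 V_SD + 11.8 = 0, giving V_SD = 0.713 V (the root below V_ov).
I_D = (11.8 − 0.713) / 10.7 = 1.04 mA.

I_D = 1.04 mA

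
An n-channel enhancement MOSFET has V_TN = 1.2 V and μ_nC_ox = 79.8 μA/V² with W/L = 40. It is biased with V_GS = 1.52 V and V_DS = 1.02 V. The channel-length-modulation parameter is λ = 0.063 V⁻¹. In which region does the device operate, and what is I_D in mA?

k_n = μ_nC_ox · (W/L) = 3.192 mA/V².
V_ov = V_GS − V_TN = 1.52 − 1.2 = 0.32 V.
Since V_DS = 1.02 V ≥ V_ov = 0.32 V, the device is in saturation.
I_D = ½ k_n V_ov² (1 + λ V_DS) = 0.5 × 3.192 × 0.32² × (1 + 0.063 × 1.02) = 0.174 mA.

Saturation; I_D = 0.174 mA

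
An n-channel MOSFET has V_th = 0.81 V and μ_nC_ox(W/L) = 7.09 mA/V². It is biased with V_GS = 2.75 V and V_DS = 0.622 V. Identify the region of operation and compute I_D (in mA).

V_ov = V_GS − V_th = 2.75 − 0.81 = 1.94 V.
Since V_DS = 0.622 V < V_ov = 1.94 V, the device is in the triode region.
I_D = k_n [V_ov · V_DS − ½ V_DS²] = 7.09 × [1.94 × 0.622 − 0.5 × 0.622²] = 7.18 mA.

Triode; I_D = 7.18 mA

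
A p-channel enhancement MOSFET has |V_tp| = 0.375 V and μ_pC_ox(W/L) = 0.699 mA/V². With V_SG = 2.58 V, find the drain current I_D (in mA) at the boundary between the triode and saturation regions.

At the boundary V_SD = V_ov = V_SG − |V_tp| = 2.58 − 0.375 = 2.21 V.
I_D = ½ k_p V_ov² = 0.5 × 0.699 × 2.21² = 1.7 mA.

I_D = 1.70 mA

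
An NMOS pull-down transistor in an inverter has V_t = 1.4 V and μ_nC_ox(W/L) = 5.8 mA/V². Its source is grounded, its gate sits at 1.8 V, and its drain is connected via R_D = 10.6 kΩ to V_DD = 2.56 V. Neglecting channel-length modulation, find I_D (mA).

I_D = 0.231 mA

V_GS = V_G = 1.8 V, so V_ov = 1.8 − 1.4 = 0.4 V.
Assume saturation: I_D = ½ k_n V_ov² = 0.5 × 5.8 × 0.4² = 0.464 mA, giving V_DS = V_DD − I_D R_D = 2.56 − 0.464 × 10.6 = -2.36 V.
But -2.36 V < V_ov = 0.4 V, so the device is actually in triode.
In triode I_D = k_n[V_ov V_DS − ½ V_DS²] and I_D = (V_DD − V_DS)/R_D. Equating: 30.7 V_DS² − 25.59 V_DS + 2.56 = 0, giving V_DS = 0.116 V (the root below V_ov).
I_D = (2.56 − 0.116) / 10.6 = 0.231 mA.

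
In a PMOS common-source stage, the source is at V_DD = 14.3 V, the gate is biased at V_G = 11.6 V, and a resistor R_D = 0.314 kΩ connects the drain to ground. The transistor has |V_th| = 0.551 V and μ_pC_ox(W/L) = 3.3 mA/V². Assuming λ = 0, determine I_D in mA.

I_D = 7.62 mA

V_SG = V_DD − V_G = 14.3 − 11.6 = 2.7 V, so V_ov = 2.7 − 0.551 = 2.15 V.
Assume saturation: I_D = ½ k_p V_ov² = 0.5 × 3.3 × 2.15² = 7.62 mA, giving V_SD = V_DD − I_D R_D = 14.3 − 7.62 × 0.314 = 11.9 V.
V_SD = 11.9 V ≥ V_ov = 2.15 V, confirming saturation.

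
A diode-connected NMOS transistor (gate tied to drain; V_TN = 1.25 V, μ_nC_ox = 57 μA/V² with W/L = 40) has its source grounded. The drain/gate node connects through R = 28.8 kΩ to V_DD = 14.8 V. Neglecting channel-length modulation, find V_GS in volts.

With gate tied to drain, V_GS = V_DS ≥ V_GS − V_TN, so the device is in saturation.
k_n = μ_nC_ox · (W/L) = 2.28 mA/V².
KCL at the drain: ½ k_n (V_GS − V_TN)² = (V_DD − V_GS)/R.
Let x = V_GS − 1.25. Then 32.8 x² + x − 13.55 = 0, giving x = 0.627 V (positive root), so V_GS = 1.88 V.
I_D = (V_DD − V_GS)/R = (14.8 − 1.88) / 28.8 = 0.449 mA.

V_GS = 1.88 V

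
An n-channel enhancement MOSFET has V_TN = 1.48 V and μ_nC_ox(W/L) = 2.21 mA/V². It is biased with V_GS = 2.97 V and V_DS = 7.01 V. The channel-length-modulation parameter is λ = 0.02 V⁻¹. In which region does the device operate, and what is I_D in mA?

Saturation; I_D = 2.80 mA

V_ov = V_GS − V_TN = 2.97 − 1.48 = 1.49 V.
Since V_DS = 7.01 V ≥ V_ov = 1.49 V, the device is in saturation.
I_D = ½ k_n V_ov² (1 + λ V_DS) = 0.5 × 2.21 × 1.49² × (1 + 0.02 × 7.01) = 2.8 mA.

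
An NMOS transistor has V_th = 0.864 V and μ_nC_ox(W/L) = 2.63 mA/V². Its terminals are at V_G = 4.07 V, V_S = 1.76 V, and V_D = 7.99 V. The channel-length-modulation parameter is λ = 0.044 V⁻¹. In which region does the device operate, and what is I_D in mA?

V_GS = V_G − V_S = 4.07 − 1.76 = 2.31 V; V_DS = V_D − V_S = 7.99 − 1.76 = 6.23 V.
V_ov = V_GS − V_th = 2.31 − 0.864 = 1.45 V.
Since V_DS = 6.23 V ≥ V_ov = 1.45 V, the device is in saturation.
I_D = ½ k_n V_ov² (1 + λ V_DS) = 0.5 × 2.63 × 1.45² × (1 + 0.044 × 6.23) = 3.5 mA.

Saturation; I_D = 3.50 mA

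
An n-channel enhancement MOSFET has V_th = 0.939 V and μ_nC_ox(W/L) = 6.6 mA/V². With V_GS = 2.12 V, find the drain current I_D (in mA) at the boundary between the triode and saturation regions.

I_D = 4.60 mA

At the boundary V_DS = V_ov = V_GS − V_th = 2.12 − 0.939 = 1.18 V.
I_D = ½ k_n V_ov² = 0.5 × 6.6 × 1.18² = 4.6 mA.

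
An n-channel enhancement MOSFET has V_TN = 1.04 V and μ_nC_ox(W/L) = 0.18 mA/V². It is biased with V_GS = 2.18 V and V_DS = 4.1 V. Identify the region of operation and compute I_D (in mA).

V_ov = V_GS − V_TN = 2.18 − 1.04 = 1.14 V.
Since V_DS = 4.1 V ≥ V_ov = 1.14 V, the device is in saturation.
I_D = ½ k_n V_ov² = 0.5 × 0.18 × 1.14² = 0.117 mA.

Saturation; I_D = 0.117 mA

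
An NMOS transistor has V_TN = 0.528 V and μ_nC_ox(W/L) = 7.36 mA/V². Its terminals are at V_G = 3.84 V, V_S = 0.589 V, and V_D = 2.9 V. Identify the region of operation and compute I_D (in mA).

Triode; I_D = 26.7 mA

V_GS = V_G − V_S = 3.84 − 0.589 = 3.25 V; V_DS = V_D − V_S = 2.9 − 0.589 = 2.31 V.
V_ov = V_GS − V_TN = 3.25 − 0.528 = 2.72 V.
Since V_DS = 2.31 V < V_ov = 2.72 V, the device is in the triode region.
I_D = k_n [V_ov · V_DS − ½ V_DS²] = 7.36 × [2.72 × 2.31 − 0.5 × 2.31²] = 26.7 mA.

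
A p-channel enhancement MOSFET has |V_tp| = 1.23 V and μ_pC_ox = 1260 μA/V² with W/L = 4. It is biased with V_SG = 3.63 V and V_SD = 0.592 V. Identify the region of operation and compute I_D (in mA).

k_p = μ_pC_ox · (W/L) = 5.04 mA/V².
V_ov = V_SG − |V_tp| = 3.63 − 1.23 = 2.4 V.
Since V_SD = 0.592 V < V_ov = 2.4 V, the device is in the triode region.
I_D = k_p [V_ov · V_SD − ½ V_SD²] = 5.04 × [2.4 × 0.592 − 0.5 × 0.592²] = 6.28 mA.

Triode; I_D = 6.28 mA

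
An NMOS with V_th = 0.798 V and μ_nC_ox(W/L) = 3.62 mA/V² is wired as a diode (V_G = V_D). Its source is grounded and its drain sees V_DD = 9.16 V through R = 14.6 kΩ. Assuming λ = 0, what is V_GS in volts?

With gate tied to drain, V_GS = V_DS ≥ V_GS − V_th, so the device is in saturation.
KCL at the drain: ½ k_n (V_GS − V_th)² = (V_DD − V_GS)/R.
Let x = V_GS − 0.798. Then 26.4 x² + x − 8.362 = 0, giving x = 0.544 V (positive root), so V_GS = 1.34 V.
I_D = (V_DD − V_GS)/R = (9.16 − 1.34) / 14.6 = 0.535 mA.

V_GS = 1.34 V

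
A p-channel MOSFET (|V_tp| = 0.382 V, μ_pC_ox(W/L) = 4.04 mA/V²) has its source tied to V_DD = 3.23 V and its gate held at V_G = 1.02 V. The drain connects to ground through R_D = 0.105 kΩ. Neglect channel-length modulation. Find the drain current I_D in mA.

I_D = 6.75 mA

V_SG = V_DD − V_G = 3.23 − 1.02 = 2.21 V, so V_ov = 2.21 − 0.382 = 1.83 V.
Assume saturation: I_D = ½ k_p V_ov² = 0.5 × 4.04 × 1.83² = 6.75 mA, giving V_SD = V_DD − I_D R_D = 3.23 − 6.75 × 0.105 = 2.52 V.
V_SD = 2.52 V ≥ V_ov = 1.83 V, confirming saturation.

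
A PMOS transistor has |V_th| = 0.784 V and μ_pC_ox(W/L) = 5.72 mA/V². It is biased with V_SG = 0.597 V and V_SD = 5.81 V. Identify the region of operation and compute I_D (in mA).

V_SG = 0.597 V < |V_th| = 0.784 V, so the transistor is in cutoff.

Cutoff; I_D = 0 mA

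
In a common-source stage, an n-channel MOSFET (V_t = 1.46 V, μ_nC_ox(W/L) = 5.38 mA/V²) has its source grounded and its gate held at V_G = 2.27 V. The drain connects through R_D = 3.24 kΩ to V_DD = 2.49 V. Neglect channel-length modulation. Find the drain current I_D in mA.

I_D = 0.712 mA

V_GS = V_G = 2.27 V, so V_ov = 2.27 − 1.46 = 0.81 V.
Assume saturation: I_D = ½ k_n V_ov² = 0.5 × 5.38 × 0.81² = 1.76 mA, giving V_DS = V_DD − I_D R_D = 2.49 − 1.76 × 3.24 = -3.23 V.
But -3.23 V < V_ov = 0.81 V, so the device is actually in triode.
In triode I_D = k_n[V_ov V_DS − ½ V_DS²] and I_D = (V_DD − V_DS)/R_D. Equating: 8.72 V_DS² − 15.12 V_DS + 2.49 = 0, giving V_DS = 0.184 V (the root below V_ov).
I_D = (2.49 − 0.184) / 3.24 = 0.712 mA.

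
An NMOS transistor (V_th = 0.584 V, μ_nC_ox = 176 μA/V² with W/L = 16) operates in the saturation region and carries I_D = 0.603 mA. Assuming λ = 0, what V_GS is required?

k_n = μ_nC_ox · (W/L) = 2.816 mA/V².
In saturation I_D = ½ k_n (V_GS − V_th)², so V_GS − V_th = √(2 I_D / k_n) = √(2 × 0.603 / 2.816) = 0.654 V.
V_GS = 0.584 + 0.654 = 1.24 V.

V_GS = 1.24 V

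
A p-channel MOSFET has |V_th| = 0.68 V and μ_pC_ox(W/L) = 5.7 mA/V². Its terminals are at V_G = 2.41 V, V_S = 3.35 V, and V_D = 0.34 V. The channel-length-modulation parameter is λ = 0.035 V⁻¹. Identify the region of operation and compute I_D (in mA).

V_SG = V_S − V_G = 3.35 − 2.41 = 0.94 V; V_SD = V_S − V_D = 3.35 − 0.34 = 3.01 V.
V_ov = V_SG − |V_th| = 0.94 − 0.68 = 0.26 V.
Since V_SD = 3.01 V ≥ V_ov = 0.26 V, the device is in saturation.
I_D = ½ k_p V_ov² (1 + λ V_SD) = 0.5 × 5.7 × 0.26² × (1 + 0.035 × 3.01) = 0.213 mA.

Saturation; I_D = 0.213 mA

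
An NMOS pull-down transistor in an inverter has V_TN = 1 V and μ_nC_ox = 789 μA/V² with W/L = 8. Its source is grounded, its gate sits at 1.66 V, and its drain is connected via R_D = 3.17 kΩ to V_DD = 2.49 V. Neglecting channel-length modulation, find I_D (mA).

V_GS = V_G = 1.66 V, so V_ov = 1.66 − 1 = 0.66 V.
k_n = μ_nC_ox · (W/L) = 6.312 mA/V².
Assume saturation: I_D = ½ k_n V_ov² = 0.5 × 6.312 × 0.66² = 1.37 mA, giving V_DS = V_DD − I_D R_D = 2.49 − 1.37 × 3.17 = -1.87 V.
But -1.87 V < V_ov = 0.66 V, so the device is actually in triode.
In triode I_D = k_n[V_ov V_DS − ½ V_DS²] and I_D = (V_DD − V_DS)/R_D. Equating: 10 V_DS² − 14.21 V_DS + 2.49 = 0, giving V_DS = 0.205 V (the root below V_ov).
I_D = (2.49 − 0.205) / 3.17 = 0.721 mA.

I_D = 0.721 mA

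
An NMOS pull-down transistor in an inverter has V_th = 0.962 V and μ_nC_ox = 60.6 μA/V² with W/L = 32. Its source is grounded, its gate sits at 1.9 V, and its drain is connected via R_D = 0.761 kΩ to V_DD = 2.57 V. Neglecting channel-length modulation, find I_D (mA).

V_GS = V_G = 1.9 V, so V_ov = 1.9 − 0.962 = 0.938 V.
k_n = μ_nC_ox · (W/L) = 1.939 mA/V².
Assume saturation: I_D = ½ k_n V_ov² = 0.5 × 1.939 × 0.938² = 0.853 mA, giving V_DS = V_DD − I_D R_D = 2.57 − 0.853 × 0.761 = 1.92 V.
V_DS = 1.92 V ≥ V_ov = 0.938 V, confirming saturation.

I_D = 0.853 mA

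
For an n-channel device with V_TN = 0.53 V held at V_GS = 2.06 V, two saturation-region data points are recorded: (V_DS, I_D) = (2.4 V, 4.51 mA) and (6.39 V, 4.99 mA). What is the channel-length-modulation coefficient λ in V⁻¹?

λ = 0.0285 V⁻¹

With V_GS fixed, I_D ∝ (1 + λ V_DS) in saturation, so I_D2/I_D1 = (1 + λ V_DS2)/(1 + λ V_DS1).
4.99/4.51 = 1.106 = (1 + 6.39 λ)/(1 + 2.4 λ).
Solving: λ (I_D1 V_DS2 − I_D2 V_DS1) = I_D2 − I_D1, so λ = (4.99 − 4.51) / (4.51 × 6.39 − 4.99 × 2.4) = 0.48 / 16.8 = 0.0285 V⁻¹.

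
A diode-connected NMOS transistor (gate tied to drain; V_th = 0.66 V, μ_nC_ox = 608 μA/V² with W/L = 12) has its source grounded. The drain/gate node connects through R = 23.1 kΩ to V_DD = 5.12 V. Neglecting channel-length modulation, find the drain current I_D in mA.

I_D = 0.183 mA

With gate tied to drain, V_GS = V_DS ≥ V_GS − V_th, so the device is in saturation.
k_n = μ_nC_ox · (W/L) = 7.296 mA/V².
KCL at the drain: ½ k_n (V_GS − V_th)² = (V_DD − V_GS)/R.
Let x = V_GS − 0.66. Then 84.3 x² + x − 4.46 = 0, giving x = 0.224 V (positive root), so V_GS = 0.884 V.
I_D = (V_DD − V_GS)/R = (5.12 − 0.884) / 23.1 = 0.183 mA.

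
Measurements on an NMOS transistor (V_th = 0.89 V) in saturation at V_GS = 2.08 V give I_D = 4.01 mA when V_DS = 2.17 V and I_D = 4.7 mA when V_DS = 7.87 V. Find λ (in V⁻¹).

With V_GS fixed, I_D ∝ (1 + λ V_DS) in saturation, so I_D2/I_D1 = (1 + λ V_DS2)/(1 + λ V_DS1).
4.7/4.01 = 1.172 = (1 + 7.87 λ)/(1 + 2.17 λ).
Solving: λ (I_D1 V_DS2 − I_D2 V_DS1) = I_D2 − I_D1, so λ = (4.7 − 4.01) / (4.01 × 7.87 − 4.7 × 2.17) = 0.69 / 21.4 = 0.0323 V⁻¹.

λ = 0.0323 V⁻¹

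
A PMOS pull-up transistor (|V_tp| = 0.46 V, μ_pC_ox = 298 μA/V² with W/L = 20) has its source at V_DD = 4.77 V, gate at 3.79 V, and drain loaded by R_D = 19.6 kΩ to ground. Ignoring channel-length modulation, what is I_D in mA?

V_SG = V_DD − V_G = 4.77 − 3.79 = 0.98 V, so V_ov = 0.98 − 0.46 = 0.52 V.
k_p = μ_pC_ox · (W/L) = 5.96 mA/V².
Assume saturation: I_D = ½ k_p V_ov² = 0.5 × 5.96 × 0.52² = 0.806 mA, giving V_SD = V_DD − I_D R_D = 4.77 − 0.806 × 19.6 = -11 V.
But -11 V < V_ov = 0.52 V, so the device is actually in triode.
In triode I_D = k_p[V_ov V_SD − ½ V_SD²] and I_D = (V_DD − V_SD)/R_D. Equating: 58.4 V_SD² − 61.74 V_SD + 4.77 = 0, giving V_SD = 0.0839 V (the root below V_ov).
I_D = (4.77 − 0.0839) / 19.6 = 0.239 mA.

I_D = 0.239 mA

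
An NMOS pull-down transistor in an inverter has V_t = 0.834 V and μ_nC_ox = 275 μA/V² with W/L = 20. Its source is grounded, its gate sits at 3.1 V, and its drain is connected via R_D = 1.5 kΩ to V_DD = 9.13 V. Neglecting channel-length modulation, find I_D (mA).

I_D = 5.74 mA

V_GS = V_G = 3.1 V, so V_ov = 3.1 − 0.834 = 2.27 V.
k_n = μ_nC_ox · (W/L) = 5.5 mA/V².
Assume saturation: I_D = ½ k_n V_ov² = 0.5 × 5.5 × 2.27² = 14.1 mA, giving V_DS = V_DD − I_D R_D = 9.13 − 14.1 × 1.5 = -12.1 V.
But -12.1 V < V_ov = 2.27 V, so the device is actually in triode.
In triode I_D = k_n[V_ov V_DS − ½ V_DS²] and I_D = (V_DD − V_DS)/R_D. Equating: 4.12 V_DS² − 19.69 V_DS + 9.13 = 0, giving V_DS = 0.52 V (the root below V_ov).
I_D = (9.13 − 0.52) / 1.5 = 5.74 mA.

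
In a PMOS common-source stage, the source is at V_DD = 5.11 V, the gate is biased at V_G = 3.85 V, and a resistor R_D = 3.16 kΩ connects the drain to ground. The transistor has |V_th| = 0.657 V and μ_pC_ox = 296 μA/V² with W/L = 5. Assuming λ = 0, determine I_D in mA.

I_D = 0.269 mA

V_SG = V_DD − V_G = 5.11 − 3.85 = 1.26 V, so V_ov = 1.26 − 0.657 = 0.603 V.
k_p = μ_pC_ox · (W/L) = 1.48 mA/V².
Assume saturation: I_D = ½ k_p V_ov² = 0.5 × 1.48 × 0.603² = 0.269 mA, giving V_SD = V_DD − I_D R_D = 5.11 − 0.269 × 3.16 = 4.26 V.
V_SD = 4.26 V ≥ V_ov = 0.603 V, confirming saturation.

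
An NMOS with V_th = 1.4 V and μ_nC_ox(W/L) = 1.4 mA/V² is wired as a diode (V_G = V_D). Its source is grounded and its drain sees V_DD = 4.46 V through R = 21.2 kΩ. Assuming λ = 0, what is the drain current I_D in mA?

I_D = 0.124 mA

With gate tied to drain, V_GS = V_DS ≥ V_GS − V_th, so the device is in saturation.
KCL at the drain: ½ k_n (V_GS − V_th)² = (V_DD − V_GS)/R.
Let x = V_GS − 1.4. Then 14.8 x² + x − 3.06 = 0, giving x = 0.422 V (positive root), so V_GS = 1.82 V.
I_D = (V_DD − V_GS)/R = (4.46 − 1.82) / 21.2 = 0.124 mA.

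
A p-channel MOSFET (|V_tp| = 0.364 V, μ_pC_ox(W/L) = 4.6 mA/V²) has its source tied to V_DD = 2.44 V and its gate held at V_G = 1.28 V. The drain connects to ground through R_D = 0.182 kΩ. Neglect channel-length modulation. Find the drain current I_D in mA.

V_SG = V_DD − V_G = 2.44 − 1.28 = 1.16 V, so V_ov = 1.16 − 0.364 = 0.796 V.
Assume saturation: I_D = ½ k_p V_ov² = 0.5 × 4.6 × 0.796² = 1.46 mA, giving V_SD = V_DD − I_D R_D = 2.44 − 1.46 × 0.182 = 2.17 V.
V_SD = 2.17 V ≥ V_ov = 0.796 V, confirming saturation.

I_D = 1.46 mA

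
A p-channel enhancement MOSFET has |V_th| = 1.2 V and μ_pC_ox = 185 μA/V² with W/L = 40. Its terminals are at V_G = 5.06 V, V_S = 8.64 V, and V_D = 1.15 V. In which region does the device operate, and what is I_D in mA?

Saturation; I_D = 21.0 mA

V_SG = V_S − V_G = 8.64 − 5.06 = 3.58 V; V_SD = V_S − V_D = 8.64 − 1.15 = 7.49 V.
k_p = μ_pC_ox · (W/L) = 7.4 mA/V².
V_ov = V_SG − |V_th| = 3.58 − 1.2 = 2.38 V.
Since V_SD = 7.49 V ≥ V_ov = 2.38 V, the device is in saturation.
I_D = ½ k_p V_ov² = 0.5 × 7.4 × 2.38² = 21 mA.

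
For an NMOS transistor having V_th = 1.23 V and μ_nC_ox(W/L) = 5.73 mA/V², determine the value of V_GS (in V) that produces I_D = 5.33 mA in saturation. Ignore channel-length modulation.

In saturation I_D = ½ k_n (V_GS − V_th)², so V_GS − V_th = √(2 I_D / k_n) = √(2 × 5.33 / 5.73) = 1.36 V.
V_GS = 1.23 + 1.36 = 2.59 V.

V_GS = 2.59 V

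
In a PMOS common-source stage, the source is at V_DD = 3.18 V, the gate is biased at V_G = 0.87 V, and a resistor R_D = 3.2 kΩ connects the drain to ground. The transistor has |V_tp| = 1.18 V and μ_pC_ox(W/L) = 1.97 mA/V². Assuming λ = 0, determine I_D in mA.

V_SG = V_DD − V_G = 3.18 − 0.87 = 2.31 V, so V_ov = 2.31 − 1.18 = 1.13 V.
Assume saturation: I_D = ½ k_p V_ov² = 0.5 × 1.97 × 1.13² = 1.26 mA, giving V_SD = V_DD − I_D R_D = 3.18 − 1.26 × 3.2 = -0.845 V.
But -0.845 V < V_ov = 1.13 V, so the device is actually in triode.
In triode I_D = k_p[V_ov V_SD − ½ V_SD²] and I_D = (V_DD − V_SD)/R_D. Equating: 3.15 V_SD² − 8.124 V_SD + 3.18 = 0, giving V_SD = 0.481 V (the root below V_ov).
I_D = (3.18 − 0.481) / 3.2 = 0.843 mA.

I_D = 0.843 mA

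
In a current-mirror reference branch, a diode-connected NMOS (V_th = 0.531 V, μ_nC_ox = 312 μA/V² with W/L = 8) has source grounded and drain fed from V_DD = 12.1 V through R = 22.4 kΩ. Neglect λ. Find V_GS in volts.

V_GS = 1.16 V

With gate tied to drain, V_GS = V_DS ≥ V_GS − V_th, so the device is in saturation.
k_n = μ_nC_ox · (W/L) = 2.496 mA/V².
KCL at the drain: ½ k_n (V_GS − V_th)² = (V_DD − V_GS)/R.
Let x = V_GS − 0.531. Then 28 x² + x − 11.57 = 0, giving x = 0.626 V (positive root), so V_GS = 1.16 V.
I_D = (V_DD − V_GS)/R = (12.1 − 1.16) / 22.4 = 0.489 mA.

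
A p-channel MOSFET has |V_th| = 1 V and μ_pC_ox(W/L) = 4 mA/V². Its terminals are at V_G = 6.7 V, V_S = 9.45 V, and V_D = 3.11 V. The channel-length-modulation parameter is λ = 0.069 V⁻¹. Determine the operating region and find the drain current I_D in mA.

V_SG = V_S − V_G = 9.45 − 6.7 = 2.75 V; V_SD = V_S − V_D = 9.45 − 3.11 = 6.34 V.
V_ov = V_SG − |V_th| = 2.75 − 1 = 1.75 V.
Since V_SD = 6.34 V ≥ V_ov = 1.75 V, the device is in saturation.
I_D = ½ k_p V_ov² (1 + λ V_SD) = 0.5 × 4 × 1.75² × (1 + 0.069 × 6.34) = 8.8 mA.

Saturation; I_D = 8.80 mA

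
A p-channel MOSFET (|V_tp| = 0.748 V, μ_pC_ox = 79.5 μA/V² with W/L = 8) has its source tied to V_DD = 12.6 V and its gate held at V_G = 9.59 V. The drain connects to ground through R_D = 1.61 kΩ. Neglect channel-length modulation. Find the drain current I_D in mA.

I_D = 1.63 mA

V_SG = V_DD − V_G = 12.6 − 9.59 = 3.01 V, so V_ov = 3.01 − 0.748 = 2.26 V.
k_p = μ_pC_ox · (W/L) = 0.636 mA/V².
Assume saturation: I_D = ½ k_p V_ov² = 0.5 × 0.636 × 2.26² = 1.63 mA, giving V_SD = V_DD − I_D R_D = 12.6 − 1.63 × 1.61 = 9.98 V.
V_SD = 9.98 V ≥ V_ov = 2.26 V, confirming saturation.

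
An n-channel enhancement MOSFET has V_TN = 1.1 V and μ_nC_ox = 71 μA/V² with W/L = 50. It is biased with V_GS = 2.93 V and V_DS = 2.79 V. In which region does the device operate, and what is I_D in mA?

Saturation; I_D = 5.94 mA

k_n = μ_nC_ox · (W/L) = 3.55 mA/V².
V_ov = V_GS − V_TN = 2.93 − 1.1 = 1.83 V.
Since V_DS = 2.79 V ≥ V_ov = 1.83 V, the device is in saturation.
I_D = ½ k_n V_ov² = 0.5 × 3.55 × 1.83² = 5.94 mA.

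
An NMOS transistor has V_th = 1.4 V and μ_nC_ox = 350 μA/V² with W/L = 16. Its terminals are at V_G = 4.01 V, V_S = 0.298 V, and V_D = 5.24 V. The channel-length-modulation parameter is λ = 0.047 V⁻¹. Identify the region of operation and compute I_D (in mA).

Saturation; I_D = 18.4 mA

V_GS = V_G − V_S = 4.01 − 0.298 = 3.71 V; V_DS = V_D − V_S = 5.24 − 0.298 = 4.94 V.
k_n = μ_nC_ox · (W/L) = 5.6 mA/V².
V_ov = V_GS − V_th = 3.71 − 1.4 = 2.31 V.
Since V_DS = 4.94 V ≥ V_ov = 2.31 V, the device is in saturation.
I_D = ½ k_n V_ov² (1 + λ V_DS) = 0.5 × 5.6 × 2.31² × (1 + 0.047 × 4.94) = 18.4 mA.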